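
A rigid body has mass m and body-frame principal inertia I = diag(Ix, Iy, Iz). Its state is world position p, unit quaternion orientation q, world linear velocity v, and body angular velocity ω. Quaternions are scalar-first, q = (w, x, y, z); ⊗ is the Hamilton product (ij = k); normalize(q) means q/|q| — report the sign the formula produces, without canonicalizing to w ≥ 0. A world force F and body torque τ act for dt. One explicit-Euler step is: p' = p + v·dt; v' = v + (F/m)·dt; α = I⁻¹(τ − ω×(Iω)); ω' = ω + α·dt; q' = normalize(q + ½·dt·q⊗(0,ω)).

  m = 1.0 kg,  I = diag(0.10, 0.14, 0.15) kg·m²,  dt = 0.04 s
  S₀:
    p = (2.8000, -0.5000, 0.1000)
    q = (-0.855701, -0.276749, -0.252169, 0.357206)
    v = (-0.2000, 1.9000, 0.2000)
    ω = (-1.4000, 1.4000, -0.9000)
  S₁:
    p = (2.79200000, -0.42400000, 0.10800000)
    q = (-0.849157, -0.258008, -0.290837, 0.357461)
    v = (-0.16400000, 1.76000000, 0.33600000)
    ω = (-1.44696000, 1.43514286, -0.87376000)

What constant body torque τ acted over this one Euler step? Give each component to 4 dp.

τ = (-0.1300, 0.0600, 0.0200)

ω₁ − ω₀ = (-0.04696000, 0.03514286, 0.02624000)
I·α + gyro = (-0.1300, 0.0600, 0.0200)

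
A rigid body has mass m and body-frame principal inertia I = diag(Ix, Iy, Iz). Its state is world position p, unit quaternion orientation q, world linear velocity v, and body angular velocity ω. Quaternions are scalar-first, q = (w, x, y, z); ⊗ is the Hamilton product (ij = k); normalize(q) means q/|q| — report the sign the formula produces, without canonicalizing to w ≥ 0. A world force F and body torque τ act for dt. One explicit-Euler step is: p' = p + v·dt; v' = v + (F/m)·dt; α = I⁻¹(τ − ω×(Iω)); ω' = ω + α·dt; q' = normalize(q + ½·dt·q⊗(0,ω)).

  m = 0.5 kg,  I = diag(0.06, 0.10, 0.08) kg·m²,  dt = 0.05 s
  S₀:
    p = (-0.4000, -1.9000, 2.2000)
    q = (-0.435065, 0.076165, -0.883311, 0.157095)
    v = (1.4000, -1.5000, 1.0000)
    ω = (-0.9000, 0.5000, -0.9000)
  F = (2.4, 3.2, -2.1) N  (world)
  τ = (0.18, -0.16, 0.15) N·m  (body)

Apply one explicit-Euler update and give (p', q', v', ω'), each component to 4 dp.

precession coupling ω×(Iω) = (0.0090, -0.0162, -0.0180)
angular accel α = (2.8500, -1.4380, 2.1000)
ω + α·dt = (-0.7575, 0.4281, -0.7950)
2q̇ = q⊗(0,ω) = (0.6515895, 1.1079909, -0.2903695, -0.3653389)
updated quaternion q' = (-0.4185, 0.1038, -0.8901, 0.1479)
a = F/m = (4.8000, 6.4000, -4.2000)
p + v·dt = (-0.3300, -1.9750, 2.2500)
v' = v + a·dt = (1.6400, -1.1800, 0.7900)

p' = (-0.3300, -1.9750, 2.2500)
q' = (-0.4185, 0.1038, -0.8901, 0.1479)
v' = (1.6400, -1.1800, 0.7900)
ω' = (-0.7575, 0.4281, -0.7950)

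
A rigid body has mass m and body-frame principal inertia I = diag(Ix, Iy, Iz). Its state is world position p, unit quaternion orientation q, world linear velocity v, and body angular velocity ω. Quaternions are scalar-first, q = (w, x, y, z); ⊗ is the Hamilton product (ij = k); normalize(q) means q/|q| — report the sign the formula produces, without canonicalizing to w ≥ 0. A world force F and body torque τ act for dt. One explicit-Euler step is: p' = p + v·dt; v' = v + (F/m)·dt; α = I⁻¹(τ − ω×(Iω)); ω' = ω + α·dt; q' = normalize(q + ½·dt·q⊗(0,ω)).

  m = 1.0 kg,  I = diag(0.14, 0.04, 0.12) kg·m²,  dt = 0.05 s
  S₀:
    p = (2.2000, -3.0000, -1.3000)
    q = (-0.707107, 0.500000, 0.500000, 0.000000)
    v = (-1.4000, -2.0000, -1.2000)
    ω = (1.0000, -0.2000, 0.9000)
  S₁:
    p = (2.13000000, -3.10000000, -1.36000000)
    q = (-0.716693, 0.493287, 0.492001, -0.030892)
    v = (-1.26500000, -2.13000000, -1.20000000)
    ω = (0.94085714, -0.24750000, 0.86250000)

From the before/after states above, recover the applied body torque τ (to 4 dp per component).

τ = (-0.1800, -0.0200, -0.0700)

rate change Δω = (-0.05914286, -0.04750000, -0.03750000)
applied torque τ = (-0.1800, -0.0200, -0.0700)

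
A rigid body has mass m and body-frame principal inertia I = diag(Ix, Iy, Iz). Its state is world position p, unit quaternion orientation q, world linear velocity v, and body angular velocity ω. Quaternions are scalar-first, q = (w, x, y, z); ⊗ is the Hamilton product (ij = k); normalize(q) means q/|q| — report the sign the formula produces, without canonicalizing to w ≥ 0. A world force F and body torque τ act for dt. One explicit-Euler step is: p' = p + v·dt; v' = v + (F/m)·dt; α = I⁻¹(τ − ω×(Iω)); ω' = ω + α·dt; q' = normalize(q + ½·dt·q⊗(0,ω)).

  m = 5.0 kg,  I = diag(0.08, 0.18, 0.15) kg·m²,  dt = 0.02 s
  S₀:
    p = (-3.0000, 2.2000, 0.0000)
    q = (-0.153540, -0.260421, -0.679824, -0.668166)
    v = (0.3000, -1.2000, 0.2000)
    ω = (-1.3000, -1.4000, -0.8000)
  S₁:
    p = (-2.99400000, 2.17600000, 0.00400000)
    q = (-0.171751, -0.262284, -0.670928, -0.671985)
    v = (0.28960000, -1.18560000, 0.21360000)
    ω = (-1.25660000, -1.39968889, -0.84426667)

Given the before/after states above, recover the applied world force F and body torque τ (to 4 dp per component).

F = (-2.6000, 3.6000, 3.4000)
τ = (0.1400, -0.0700, -0.1500)

Δω = ω₁−ω₀ = (0.04340000, 0.00031111, -0.04426667)
ω₀×(Iω₀) = (-0.0336, -0.0728, 0.1820)
applied torque τ = (0.1400, -0.0700, -0.1500)
Δv = v₁−v₀ = (-0.01040000, 0.01440000, 0.01360000)
m·(v₁−v₀)/dt = (-2.6000, 3.6000, 3.4000)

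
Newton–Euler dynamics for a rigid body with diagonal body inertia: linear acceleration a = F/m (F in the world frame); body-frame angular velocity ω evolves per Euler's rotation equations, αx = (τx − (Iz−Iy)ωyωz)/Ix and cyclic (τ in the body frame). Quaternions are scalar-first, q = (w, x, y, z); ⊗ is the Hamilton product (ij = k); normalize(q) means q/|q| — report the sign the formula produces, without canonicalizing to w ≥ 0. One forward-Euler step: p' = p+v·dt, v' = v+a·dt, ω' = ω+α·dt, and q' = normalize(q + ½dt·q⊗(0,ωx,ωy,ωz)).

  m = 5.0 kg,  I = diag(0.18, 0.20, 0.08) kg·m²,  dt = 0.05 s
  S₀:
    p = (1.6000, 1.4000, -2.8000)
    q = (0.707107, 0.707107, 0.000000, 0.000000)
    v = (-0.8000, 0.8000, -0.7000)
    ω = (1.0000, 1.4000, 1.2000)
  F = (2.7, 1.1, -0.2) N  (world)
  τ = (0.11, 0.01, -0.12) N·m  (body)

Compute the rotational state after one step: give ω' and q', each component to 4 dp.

gyro term ω×Iω = (-0.2016, 0.1200, 0.0280)
angular accel α = (1.7311, -0.5500, -1.8500)
new body rate ω' = (1.0866, 1.3725, 1.1075)
2q̇ = q⊗(0,ω) = (-0.7071070, 0.7071070, 0.1414214, 1.8384782)
updated quaternion q' = (0.6885, 0.7238, 0.0035, 0.0459)

ω' = (1.0866, 1.3725, 1.1075)
q' = (0.6885, 0.7238, 0.0035, 0.0459)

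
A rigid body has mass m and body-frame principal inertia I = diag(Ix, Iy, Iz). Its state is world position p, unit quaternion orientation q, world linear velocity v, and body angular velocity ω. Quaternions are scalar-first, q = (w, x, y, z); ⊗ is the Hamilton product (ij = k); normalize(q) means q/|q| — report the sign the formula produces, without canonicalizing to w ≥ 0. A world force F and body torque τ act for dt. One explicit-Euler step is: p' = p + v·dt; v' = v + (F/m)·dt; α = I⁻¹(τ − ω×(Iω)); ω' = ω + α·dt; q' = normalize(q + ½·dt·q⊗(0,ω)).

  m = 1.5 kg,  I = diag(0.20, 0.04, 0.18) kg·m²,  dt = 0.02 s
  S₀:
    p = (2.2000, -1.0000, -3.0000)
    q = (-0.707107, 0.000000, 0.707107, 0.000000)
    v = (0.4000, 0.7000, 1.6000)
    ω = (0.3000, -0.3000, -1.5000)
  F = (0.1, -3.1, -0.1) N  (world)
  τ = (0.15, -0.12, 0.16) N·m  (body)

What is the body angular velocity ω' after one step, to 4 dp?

α = I⁻¹(τ − ω×Iω) = (0.4350, -2.7750, 0.8089)
ω + α·dt = (0.3087, -0.3555, -1.4838)

ω' = (0.3087, -0.3555, -1.4838)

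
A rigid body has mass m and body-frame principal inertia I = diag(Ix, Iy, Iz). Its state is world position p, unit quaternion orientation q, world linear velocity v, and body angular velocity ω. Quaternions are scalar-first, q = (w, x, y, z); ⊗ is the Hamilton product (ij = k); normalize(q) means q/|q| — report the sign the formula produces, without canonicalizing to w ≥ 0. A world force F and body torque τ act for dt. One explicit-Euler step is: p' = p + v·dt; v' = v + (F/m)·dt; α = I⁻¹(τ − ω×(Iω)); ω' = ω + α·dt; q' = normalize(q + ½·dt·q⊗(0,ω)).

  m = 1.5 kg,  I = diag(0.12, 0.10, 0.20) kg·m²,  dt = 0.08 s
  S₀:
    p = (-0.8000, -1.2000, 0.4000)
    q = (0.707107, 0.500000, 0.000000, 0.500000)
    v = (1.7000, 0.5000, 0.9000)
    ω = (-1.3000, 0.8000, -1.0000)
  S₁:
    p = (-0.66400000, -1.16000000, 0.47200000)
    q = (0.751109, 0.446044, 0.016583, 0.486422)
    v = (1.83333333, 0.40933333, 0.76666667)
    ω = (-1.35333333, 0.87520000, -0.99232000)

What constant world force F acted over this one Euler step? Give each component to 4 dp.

F = (2.5000, -1.7000, -2.5000)

v₁ − v₀ = (0.13333333, -0.09066667, -0.13333333)
m·(v₁−v₀)/dt = (2.5000, -1.7000, -2.5000)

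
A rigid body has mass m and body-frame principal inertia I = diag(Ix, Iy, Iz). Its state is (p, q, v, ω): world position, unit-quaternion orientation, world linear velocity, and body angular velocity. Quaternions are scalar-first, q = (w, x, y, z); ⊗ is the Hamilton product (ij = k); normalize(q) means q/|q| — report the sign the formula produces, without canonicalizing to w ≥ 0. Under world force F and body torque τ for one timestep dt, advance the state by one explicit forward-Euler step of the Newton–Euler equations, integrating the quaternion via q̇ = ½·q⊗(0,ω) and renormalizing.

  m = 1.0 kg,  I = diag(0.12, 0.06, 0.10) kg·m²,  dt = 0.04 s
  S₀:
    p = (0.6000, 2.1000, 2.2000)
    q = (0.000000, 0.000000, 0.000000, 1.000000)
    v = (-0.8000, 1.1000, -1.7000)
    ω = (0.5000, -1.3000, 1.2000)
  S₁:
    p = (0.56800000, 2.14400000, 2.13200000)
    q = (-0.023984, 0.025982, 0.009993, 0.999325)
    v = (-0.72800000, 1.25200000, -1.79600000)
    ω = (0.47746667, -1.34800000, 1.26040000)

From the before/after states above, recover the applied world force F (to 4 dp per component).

Δv = v₁−v₀ = (0.07200000, 0.15200000, -0.09600000)
F = m·Δv/dt = (1.8000, 3.8000, -2.4000)

F = (1.8000, 3.8000, -2.4000)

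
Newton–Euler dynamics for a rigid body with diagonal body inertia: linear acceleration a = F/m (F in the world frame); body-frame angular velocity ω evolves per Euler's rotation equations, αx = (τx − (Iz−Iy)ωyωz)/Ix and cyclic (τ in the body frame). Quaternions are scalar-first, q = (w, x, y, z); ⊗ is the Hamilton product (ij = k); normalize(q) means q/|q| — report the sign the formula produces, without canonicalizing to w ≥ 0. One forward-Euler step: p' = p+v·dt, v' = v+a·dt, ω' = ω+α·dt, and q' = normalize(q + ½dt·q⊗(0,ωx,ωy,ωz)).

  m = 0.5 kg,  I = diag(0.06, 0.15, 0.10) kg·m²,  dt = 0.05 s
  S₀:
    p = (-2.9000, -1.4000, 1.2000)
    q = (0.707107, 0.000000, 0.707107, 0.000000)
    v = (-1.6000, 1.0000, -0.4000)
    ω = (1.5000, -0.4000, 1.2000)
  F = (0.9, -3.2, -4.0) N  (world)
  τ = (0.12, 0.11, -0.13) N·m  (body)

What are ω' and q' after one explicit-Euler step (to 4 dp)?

ω' = (1.5800, -0.3393, 1.1620)
q' = (0.7133, 0.0477, 0.6992, -0.0053)

precession coupling ω×(Iω) = (0.0240, -0.0720, -0.0540)
(τ − ω×Iω)/I = (1.6000, 1.2133, -0.7600)
ω + α·dt = (1.5800, -0.3393, 1.1620)
2q̇ = q⊗(0,ω) = (0.2828428, 1.9091889, -0.2828428, -0.2121321)
q' = normalize(q + ½dt·q⊗(0,ω)) = (0.7133, 0.0477, 0.6992, -0.0053)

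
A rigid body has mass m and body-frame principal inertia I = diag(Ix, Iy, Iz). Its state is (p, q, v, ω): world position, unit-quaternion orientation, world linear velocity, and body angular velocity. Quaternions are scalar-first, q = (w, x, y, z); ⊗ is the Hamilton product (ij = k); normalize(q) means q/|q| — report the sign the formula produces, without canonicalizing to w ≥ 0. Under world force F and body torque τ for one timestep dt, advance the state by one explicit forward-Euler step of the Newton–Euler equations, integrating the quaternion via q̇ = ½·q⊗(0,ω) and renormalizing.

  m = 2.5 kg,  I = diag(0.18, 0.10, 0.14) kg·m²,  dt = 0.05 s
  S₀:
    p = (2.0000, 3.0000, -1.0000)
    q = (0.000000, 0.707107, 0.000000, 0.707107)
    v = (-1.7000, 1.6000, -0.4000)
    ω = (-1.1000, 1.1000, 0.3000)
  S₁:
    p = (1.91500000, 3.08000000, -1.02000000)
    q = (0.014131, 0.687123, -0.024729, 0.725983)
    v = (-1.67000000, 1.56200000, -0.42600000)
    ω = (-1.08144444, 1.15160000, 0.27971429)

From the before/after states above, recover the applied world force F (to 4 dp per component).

F = (1.5000, -1.9000, -1.3000)

Δv = v₁−v₀ = (0.03000000, -0.03800000, -0.02600000)
applied force F = (1.5000, -1.9000, -1.3000)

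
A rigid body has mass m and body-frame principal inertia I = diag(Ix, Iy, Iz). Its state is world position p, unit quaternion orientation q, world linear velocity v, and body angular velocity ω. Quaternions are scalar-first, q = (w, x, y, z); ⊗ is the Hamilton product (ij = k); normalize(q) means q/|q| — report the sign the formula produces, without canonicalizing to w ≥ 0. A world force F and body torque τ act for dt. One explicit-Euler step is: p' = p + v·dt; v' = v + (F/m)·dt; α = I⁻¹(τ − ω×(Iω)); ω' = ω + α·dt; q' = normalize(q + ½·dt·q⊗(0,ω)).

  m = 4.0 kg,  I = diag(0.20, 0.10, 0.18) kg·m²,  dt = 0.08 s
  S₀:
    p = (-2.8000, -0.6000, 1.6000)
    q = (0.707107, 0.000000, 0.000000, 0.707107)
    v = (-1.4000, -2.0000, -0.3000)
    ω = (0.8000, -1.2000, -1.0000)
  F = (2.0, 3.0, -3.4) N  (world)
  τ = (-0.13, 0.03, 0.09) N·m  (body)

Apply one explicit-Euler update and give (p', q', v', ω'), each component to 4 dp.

p' = (-2.9120, -0.7600, 1.5760)
q' = (0.7336, 0.0564, -0.0113, 0.6772)
v' = (-1.3600, -1.9400, -0.3680)
ω' = (0.7096, -1.1632, -1.0027)

p + v·dt = (-2.9120, -0.7600, 1.5760)
new velocity v' = (-1.3600, -1.9400, -0.3680)
precession coupling ω×(Iω) = (0.0960, -0.0160, 0.0960)
α = I⁻¹(τ − ω×Iω) = (-1.1300, 0.4600, -0.0333)
ω + α·dt = (0.7096, -1.1632, -1.0027)
2q̇ = q⊗(0,ω) = (0.7071070, 1.4142140, -0.2828428, -0.7071070)
q + ½dt·q⊗(0,ω), renormalized = (0.7336, 0.0564, -0.0113, 0.6772)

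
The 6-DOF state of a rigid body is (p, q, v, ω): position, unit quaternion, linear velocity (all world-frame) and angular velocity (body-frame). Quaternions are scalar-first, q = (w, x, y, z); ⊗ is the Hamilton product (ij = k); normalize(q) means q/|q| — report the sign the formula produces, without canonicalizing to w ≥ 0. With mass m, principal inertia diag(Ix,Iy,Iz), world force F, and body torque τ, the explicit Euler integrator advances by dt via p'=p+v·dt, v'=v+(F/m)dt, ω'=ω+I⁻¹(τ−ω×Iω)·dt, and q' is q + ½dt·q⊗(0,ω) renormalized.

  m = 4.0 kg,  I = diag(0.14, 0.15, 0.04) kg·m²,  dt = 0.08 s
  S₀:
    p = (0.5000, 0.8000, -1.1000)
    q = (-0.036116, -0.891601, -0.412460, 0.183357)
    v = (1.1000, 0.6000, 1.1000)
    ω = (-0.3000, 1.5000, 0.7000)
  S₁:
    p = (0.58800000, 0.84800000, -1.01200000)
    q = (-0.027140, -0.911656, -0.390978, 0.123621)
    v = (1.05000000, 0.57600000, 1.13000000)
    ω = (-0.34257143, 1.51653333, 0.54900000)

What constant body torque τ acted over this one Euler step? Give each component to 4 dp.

Δω = ω₁−ω₀ = (-0.04257143, 0.01653333, -0.15100000)
I·α + gyro = (-0.1900, 0.0100, -0.0800)

τ = (-0.1900, 0.0100, -0.0800)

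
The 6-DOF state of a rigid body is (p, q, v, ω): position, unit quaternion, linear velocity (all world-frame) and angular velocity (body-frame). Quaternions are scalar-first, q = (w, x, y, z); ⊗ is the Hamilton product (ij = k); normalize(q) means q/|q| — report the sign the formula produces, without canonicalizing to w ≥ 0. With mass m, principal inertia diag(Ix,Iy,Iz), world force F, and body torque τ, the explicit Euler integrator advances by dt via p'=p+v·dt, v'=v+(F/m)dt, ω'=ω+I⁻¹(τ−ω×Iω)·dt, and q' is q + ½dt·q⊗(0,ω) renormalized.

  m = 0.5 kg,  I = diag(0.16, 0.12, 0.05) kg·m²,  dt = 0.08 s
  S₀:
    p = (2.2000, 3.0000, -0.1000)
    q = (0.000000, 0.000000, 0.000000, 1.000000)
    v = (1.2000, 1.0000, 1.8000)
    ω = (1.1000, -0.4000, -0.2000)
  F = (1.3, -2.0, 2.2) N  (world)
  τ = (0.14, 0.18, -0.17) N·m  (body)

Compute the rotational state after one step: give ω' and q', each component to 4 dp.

α = I⁻¹(τ − ω×Iω) = (0.9100, 1.7017, -3.7520)
ω' = ω + α·dt = (1.1728, -0.2639, -0.5002)
2q̇ = q⊗(0,ω) = (0.2000000, 0.4000000, 1.1000000, 0.0000000)
q + ½dt·q⊗(0,ω), renormalized = (0.0080, 0.0160, 0.0440, 0.9989)

ω' = (1.1728, -0.2639, -0.5002)
q' = (0.0080, 0.0160, 0.0440, 0.9989)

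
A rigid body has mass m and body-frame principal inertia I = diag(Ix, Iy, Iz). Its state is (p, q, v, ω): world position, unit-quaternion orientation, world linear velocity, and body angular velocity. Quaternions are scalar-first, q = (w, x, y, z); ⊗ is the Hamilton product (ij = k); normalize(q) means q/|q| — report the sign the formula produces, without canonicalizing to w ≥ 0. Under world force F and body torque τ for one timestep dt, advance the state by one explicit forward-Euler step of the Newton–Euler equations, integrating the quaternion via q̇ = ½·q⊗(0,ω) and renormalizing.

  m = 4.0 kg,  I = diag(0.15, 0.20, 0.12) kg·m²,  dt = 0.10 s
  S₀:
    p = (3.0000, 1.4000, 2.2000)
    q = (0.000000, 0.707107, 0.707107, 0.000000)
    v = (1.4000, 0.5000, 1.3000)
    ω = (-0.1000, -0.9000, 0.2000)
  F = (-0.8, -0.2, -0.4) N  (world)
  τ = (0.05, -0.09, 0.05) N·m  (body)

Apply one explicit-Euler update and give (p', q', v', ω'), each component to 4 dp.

α = I⁻¹(τ − ω×Iω) = (0.2373, -0.4470, 0.3792)
new body rate ω' = (-0.0763, -0.9447, 0.2379)
2q̇ = q⊗(0,ω) = (0.7071070, 0.1414214, -0.1414214, -0.5656856)
q' = normalize(q + ½dt·q⊗(0,ω)) = (0.0353, 0.7134, 0.6993, -0.0283)
p' = p + v·dt = (3.1400, 1.4500, 2.3300)
new velocity v' = (1.3800, 0.4950, 1.2900)

p' = (3.1400, 1.4500, 2.3300)
q' = (0.0353, 0.7134, 0.6993, -0.0283)
v' = (1.3800, 0.4950, 1.2900)
ω' = (-0.0763, -0.9447, 0.2379)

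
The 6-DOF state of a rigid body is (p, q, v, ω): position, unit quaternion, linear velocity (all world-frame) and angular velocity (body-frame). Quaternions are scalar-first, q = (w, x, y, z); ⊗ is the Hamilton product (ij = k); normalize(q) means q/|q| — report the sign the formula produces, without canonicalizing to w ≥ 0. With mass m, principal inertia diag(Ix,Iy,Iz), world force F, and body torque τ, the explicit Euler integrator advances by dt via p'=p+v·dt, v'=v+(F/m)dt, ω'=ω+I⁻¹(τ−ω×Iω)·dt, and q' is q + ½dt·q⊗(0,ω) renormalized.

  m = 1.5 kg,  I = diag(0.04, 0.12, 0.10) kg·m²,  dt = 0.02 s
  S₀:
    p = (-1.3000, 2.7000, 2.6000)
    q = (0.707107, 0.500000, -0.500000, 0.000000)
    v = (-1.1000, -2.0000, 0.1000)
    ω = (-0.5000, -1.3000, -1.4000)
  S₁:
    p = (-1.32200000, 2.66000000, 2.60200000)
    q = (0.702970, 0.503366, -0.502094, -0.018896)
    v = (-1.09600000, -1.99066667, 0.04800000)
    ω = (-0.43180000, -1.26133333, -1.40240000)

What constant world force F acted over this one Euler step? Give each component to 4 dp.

F = (0.3000, 0.7000, -3.9000)

Δv = v₁−v₀ = (0.00400000, 0.00933333, -0.05200000)
m·(v₁−v₀)/dt = (0.3000, 0.7000, -3.9000)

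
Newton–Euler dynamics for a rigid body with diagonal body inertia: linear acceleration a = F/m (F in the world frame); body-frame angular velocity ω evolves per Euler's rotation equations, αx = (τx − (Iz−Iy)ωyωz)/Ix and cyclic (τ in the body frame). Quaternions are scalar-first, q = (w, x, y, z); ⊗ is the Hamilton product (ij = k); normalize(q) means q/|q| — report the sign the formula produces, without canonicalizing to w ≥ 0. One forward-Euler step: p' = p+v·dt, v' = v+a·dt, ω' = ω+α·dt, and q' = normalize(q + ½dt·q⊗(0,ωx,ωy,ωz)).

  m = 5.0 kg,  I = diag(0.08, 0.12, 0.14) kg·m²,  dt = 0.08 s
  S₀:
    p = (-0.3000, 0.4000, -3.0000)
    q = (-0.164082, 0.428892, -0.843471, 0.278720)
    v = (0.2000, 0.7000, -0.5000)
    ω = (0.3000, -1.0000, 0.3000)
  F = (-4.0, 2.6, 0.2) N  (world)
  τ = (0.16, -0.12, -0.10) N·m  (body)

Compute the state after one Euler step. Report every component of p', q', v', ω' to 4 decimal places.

p' = p + v·dt = (-0.2840, 0.4560, -3.0400)
new velocity v' = (0.1360, 0.7416, -0.4968)
(τ − ω×Iω)/I = (2.0750, -0.9550, -0.6286)
ω' = ω + α·dt = (0.4660, -1.0764, 0.2497)
q⊗(0,ω) = (-1.0557546, -0.0235459, 0.1190304, -0.2250753)
q + ½dt·q⊗(0,ω), renormalized = (-0.2061, 0.4275, -0.8379, 0.2695)

p' = (-0.2840, 0.4560, -3.0400)
q' = (-0.2061, 0.4275, -0.8379, 0.2695)
v' = (0.1360, 0.7416, -0.4968)
ω' = (0.4660, -1.0764, 0.2497)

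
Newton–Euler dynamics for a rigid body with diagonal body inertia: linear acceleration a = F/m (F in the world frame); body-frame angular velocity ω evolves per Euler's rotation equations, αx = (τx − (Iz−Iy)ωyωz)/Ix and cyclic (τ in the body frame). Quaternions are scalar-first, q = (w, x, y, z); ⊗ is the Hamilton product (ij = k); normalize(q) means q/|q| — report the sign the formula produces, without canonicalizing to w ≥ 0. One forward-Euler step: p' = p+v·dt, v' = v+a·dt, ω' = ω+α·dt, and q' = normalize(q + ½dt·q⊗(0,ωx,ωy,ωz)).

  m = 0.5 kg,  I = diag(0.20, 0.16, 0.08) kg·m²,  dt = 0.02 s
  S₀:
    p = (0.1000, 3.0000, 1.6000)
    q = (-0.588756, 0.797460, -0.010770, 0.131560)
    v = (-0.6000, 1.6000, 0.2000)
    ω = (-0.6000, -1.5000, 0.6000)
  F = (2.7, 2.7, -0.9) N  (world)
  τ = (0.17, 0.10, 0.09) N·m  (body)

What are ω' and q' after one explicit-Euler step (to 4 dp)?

α = I⁻¹(τ − ω×Iω) = (0.4900, 0.8950, 1.5750)
new body rate ω' = (-0.5902, -1.4821, 0.6315)
Hamilton product q⊗(0,ω) = (0.3833850, 0.5441316, 0.3257220, -1.5559056)
q' = normalize(q + ½dt·q⊗(0,ω)) = (-0.5848, 0.8028, -0.0075, 0.1160)

ω' = (-0.5902, -1.4821, 0.6315)
q' = (-0.5848, 0.8028, -0.0075, 0.1160)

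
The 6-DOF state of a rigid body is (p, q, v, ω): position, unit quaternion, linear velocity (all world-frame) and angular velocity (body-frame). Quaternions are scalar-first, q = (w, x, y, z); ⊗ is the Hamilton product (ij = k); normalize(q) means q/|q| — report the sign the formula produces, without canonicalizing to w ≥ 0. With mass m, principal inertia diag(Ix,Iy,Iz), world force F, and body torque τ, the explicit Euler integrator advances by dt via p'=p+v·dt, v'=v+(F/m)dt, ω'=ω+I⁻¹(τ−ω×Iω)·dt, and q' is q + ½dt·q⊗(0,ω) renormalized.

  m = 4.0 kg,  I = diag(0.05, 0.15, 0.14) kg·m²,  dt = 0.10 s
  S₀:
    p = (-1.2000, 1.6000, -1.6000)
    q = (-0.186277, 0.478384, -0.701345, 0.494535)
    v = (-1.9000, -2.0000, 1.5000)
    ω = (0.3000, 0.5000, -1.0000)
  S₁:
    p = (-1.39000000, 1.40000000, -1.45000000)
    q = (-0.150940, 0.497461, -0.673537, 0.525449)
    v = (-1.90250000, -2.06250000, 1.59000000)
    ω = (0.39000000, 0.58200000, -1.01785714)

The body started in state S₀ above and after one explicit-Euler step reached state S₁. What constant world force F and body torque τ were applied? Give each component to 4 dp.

ω₁ − ω₀ = (0.09000000, 0.08200000, -0.01785714)
gyro term ω₀×Iω₀ = (0.0050, 0.0270, 0.0150)
applied torque τ = (0.0500, 0.1500, -0.0100)
v₁ − v₀ = (-0.00250000, -0.06250000, 0.09000000)
applied force F = (-0.1000, -2.5000, 3.6000)

F = (-0.1000, -2.5000, 3.6000)
τ = (0.0500, 0.1500, -0.0100)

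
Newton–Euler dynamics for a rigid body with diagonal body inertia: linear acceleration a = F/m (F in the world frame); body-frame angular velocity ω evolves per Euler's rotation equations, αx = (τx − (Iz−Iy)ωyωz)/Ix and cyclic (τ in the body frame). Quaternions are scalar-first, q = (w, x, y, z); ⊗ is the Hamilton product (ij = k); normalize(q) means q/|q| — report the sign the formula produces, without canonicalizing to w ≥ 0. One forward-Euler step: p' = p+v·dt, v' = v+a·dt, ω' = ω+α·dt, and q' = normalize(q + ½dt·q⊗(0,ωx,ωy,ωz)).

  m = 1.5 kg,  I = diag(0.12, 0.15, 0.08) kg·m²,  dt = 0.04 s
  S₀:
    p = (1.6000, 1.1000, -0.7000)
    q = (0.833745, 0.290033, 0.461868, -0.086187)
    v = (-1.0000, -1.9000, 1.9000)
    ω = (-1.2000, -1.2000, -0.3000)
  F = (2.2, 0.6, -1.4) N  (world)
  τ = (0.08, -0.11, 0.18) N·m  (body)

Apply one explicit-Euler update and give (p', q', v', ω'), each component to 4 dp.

gyro term ω×Iω = (-0.0252, 0.0144, 0.0432)
angular accel α = (0.8767, -0.8293, 1.7100)
ω' = ω + α·dt = (-1.1649, -1.2332, -0.2316)
2q̇ = q⊗(0,ω) = (0.8764251, -1.2424788, -0.8100597, -0.0439215)
updated quaternion q' = (0.8508, 0.2650, 0.4454, -0.0870)
p + v·dt = (1.5600, 1.0240, -0.6240)
v' = v + a·dt = (-0.9413, -1.8840, 1.8627)

p' = (1.5600, 1.0240, -0.6240)
q' = (0.8508, 0.2650, 0.4454, -0.0870)
v' = (-0.9413, -1.8840, 1.8627)
ω' = (-1.1649, -1.2332, -0.2316)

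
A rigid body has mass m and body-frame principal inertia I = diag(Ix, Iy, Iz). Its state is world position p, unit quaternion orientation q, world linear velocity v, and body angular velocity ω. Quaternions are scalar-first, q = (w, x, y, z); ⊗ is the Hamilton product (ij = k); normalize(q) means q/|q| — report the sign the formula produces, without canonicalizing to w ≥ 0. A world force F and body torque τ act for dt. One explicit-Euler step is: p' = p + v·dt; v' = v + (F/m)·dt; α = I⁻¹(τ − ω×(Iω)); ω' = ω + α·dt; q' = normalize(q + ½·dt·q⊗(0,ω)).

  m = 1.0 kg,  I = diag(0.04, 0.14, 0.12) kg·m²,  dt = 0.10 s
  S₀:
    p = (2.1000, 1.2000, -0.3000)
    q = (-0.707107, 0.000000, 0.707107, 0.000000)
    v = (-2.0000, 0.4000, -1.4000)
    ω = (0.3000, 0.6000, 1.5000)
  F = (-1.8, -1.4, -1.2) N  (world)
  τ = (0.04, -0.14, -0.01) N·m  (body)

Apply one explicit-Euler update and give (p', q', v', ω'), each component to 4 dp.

precession coupling ω×(Iω) = (-0.0180, -0.0360, 0.0180)
α = I⁻¹(τ − ω×Iω) = (1.4500, -0.7429, -0.2333)
ω' = ω + α·dt = (0.4450, 0.5257, 1.4767)
2q̇ = q⊗(0,ω) = (-0.4242642, 0.8485284, -0.4242642, -1.2727926)
updated quaternion q' = (-0.7259, 0.0423, 0.6836, -0.0634)
linear accel F/m = (-1.8000, -1.4000, -1.2000)
new position p' = (1.9000, 1.2400, -0.4400)
new velocity v' = (-2.1800, 0.2600, -1.5200)

p' = (1.9000, 1.2400, -0.4400)
q' = (-0.7259, 0.0423, 0.6836, -0.0634)
v' = (-2.1800, 0.2600, -1.5200)
ω' = (0.4450, 0.5257, 1.4767)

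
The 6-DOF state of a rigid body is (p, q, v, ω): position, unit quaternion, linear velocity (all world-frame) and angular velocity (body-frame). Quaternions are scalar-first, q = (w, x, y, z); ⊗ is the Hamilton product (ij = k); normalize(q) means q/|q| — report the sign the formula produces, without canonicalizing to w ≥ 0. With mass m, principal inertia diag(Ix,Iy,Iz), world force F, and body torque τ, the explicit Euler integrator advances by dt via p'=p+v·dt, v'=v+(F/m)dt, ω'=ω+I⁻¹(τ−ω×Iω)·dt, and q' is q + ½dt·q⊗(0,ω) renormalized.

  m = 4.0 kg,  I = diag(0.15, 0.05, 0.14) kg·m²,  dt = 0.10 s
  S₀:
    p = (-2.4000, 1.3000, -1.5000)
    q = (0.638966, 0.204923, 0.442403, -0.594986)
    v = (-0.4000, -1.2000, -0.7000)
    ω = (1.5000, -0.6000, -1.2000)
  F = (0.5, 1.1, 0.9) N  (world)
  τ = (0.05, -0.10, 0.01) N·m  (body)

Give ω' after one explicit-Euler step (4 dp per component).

ω' = (1.4901, -0.7640, -1.2571)

ω×(Iω) gyroscopic = (0.0648, -0.0180, 0.0900)
angular accel α = (-0.0987, -1.6400, -0.5714)
ω + α·dt = (1.4901, -0.7640, -1.2571)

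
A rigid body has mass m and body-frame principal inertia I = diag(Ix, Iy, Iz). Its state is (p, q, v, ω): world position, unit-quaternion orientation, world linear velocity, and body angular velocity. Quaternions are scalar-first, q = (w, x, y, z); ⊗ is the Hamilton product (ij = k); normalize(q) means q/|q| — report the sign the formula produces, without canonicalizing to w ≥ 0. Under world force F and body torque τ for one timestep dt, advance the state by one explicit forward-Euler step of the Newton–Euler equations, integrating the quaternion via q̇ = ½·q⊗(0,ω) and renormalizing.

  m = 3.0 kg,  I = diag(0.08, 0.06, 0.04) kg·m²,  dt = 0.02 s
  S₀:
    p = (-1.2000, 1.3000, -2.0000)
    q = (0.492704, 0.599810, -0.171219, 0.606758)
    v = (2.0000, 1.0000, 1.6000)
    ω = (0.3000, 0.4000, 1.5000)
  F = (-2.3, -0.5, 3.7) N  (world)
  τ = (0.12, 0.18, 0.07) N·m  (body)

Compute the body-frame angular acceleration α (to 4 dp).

precession coupling ω×(Iω) = (-0.0120, 0.0180, -0.0024)
α = I⁻¹(τ − ω×Iω) = (1.6500, 2.7000, 1.8100)

α = (1.6500, 2.7000, 1.8100)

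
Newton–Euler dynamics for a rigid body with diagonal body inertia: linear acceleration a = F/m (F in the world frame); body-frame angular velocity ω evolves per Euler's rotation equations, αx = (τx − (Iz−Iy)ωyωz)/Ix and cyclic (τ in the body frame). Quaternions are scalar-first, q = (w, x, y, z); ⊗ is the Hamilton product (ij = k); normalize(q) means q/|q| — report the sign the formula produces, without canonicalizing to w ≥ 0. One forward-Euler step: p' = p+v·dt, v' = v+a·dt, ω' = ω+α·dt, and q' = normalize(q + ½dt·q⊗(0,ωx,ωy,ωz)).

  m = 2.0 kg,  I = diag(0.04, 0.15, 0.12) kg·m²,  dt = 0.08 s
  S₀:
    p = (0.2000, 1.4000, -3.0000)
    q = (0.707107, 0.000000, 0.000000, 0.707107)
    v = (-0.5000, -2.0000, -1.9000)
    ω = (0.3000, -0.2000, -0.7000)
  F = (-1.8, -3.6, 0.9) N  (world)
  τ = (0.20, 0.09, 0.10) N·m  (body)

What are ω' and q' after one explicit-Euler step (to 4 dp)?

angular accel α = (5.1050, 0.4880, 0.8883)
ω' = ω + α·dt = (0.7084, -0.1610, -0.6289)
q⊗(0,ω) = (0.4949749, 0.3535535, 0.0707107, -0.4949749)
updated quaternion q' = (0.7265, 0.0141, 0.0028, 0.6870)

ω' = (0.7084, -0.1610, -0.6289)
q' = (0.7265, 0.0141, 0.0028, 0.6870)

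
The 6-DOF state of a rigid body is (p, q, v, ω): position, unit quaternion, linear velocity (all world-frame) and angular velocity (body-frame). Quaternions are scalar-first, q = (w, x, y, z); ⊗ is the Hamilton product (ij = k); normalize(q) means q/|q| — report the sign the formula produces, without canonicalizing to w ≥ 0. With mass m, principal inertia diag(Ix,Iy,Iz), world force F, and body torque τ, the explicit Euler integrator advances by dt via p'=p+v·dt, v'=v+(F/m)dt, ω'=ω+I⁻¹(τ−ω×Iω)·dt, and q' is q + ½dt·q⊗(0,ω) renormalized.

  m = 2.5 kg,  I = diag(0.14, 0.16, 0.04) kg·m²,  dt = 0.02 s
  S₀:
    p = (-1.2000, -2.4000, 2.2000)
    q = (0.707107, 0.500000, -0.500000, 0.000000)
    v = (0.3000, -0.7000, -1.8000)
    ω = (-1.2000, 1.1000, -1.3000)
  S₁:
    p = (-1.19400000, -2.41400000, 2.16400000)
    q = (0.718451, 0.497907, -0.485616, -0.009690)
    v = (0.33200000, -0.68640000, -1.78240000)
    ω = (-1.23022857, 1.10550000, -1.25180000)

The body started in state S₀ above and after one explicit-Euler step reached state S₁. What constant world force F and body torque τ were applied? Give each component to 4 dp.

Δv = v₁−v₀ = (0.03200000, 0.01360000, 0.01760000)
F = m·Δv/dt = (4.0000, 1.7000, 2.2000)
Δω = ω₁−ω₀ = (-0.03022857, 0.00550000, 0.04820000)
precession coupling = (0.1716, 0.1560, -0.0264)
applied torque τ = (-0.0400, 0.2000, 0.0700)

F = (4.0000, 1.7000, 2.2000)
τ = (-0.0400, 0.2000, 0.0700)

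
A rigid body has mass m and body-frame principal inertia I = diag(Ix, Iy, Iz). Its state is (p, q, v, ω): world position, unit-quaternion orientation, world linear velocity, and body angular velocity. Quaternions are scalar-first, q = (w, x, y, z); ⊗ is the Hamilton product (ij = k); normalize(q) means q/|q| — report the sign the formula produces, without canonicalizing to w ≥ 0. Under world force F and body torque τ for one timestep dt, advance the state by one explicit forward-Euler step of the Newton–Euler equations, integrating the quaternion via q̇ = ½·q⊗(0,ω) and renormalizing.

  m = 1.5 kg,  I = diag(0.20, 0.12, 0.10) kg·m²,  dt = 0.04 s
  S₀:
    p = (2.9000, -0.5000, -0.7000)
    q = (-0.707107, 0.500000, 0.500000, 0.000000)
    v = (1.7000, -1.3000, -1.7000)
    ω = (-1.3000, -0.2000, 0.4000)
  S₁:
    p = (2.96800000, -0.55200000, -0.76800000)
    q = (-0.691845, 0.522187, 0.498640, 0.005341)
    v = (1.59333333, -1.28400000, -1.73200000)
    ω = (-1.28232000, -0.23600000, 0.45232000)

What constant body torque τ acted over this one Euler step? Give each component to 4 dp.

rate change Δω = (0.01768000, -0.03600000, 0.05232000)
gyro term ω₀×Iω₀ = (0.0016, -0.0520, -0.0208)
τ = I·(Δω/dt) + ω₀×(Iω₀) = (0.0900, -0.1600, 0.1100)

τ = (0.0900, -0.1600, 0.1100)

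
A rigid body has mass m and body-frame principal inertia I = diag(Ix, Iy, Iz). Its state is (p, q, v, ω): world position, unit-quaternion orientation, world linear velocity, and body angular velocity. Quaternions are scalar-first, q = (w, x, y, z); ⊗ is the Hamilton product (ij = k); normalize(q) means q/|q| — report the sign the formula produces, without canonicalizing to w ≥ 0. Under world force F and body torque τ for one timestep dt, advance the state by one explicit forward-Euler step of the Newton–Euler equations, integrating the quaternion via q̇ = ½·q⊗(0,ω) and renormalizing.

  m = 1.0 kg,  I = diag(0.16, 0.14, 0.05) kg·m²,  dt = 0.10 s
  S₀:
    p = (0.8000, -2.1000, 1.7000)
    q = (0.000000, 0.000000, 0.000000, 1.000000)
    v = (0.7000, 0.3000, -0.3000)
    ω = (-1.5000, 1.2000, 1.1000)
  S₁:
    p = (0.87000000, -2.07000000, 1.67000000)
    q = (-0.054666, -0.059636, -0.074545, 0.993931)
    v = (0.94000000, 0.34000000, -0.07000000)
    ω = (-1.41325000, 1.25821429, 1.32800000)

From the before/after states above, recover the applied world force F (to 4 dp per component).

F = (2.4000, 0.4000, 2.3000)

velocity change Δv = (0.24000000, 0.04000000, 0.23000000)
applied force F = (2.4000, 0.4000, 2.3000)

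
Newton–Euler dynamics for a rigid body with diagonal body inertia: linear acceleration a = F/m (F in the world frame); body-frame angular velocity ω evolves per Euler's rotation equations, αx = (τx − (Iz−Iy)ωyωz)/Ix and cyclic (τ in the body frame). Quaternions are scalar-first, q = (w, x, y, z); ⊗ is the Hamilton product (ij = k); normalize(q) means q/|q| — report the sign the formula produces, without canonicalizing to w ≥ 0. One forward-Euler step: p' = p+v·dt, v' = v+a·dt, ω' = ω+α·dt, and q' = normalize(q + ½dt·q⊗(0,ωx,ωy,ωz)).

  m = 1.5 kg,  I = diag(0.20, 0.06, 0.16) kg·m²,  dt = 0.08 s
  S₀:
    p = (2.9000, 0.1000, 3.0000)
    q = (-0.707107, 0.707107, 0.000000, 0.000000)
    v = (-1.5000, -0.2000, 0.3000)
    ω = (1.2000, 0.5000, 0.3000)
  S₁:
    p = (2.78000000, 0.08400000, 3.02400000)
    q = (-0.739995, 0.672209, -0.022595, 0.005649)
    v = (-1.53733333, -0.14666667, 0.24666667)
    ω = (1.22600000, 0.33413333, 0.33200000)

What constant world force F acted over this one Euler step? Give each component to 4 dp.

F = (-0.7000, 1.0000, -1.0000)

velocity change Δv = (-0.03733333, 0.05333333, -0.05333333)
applied force F = (-0.7000, 1.0000, -1.0000)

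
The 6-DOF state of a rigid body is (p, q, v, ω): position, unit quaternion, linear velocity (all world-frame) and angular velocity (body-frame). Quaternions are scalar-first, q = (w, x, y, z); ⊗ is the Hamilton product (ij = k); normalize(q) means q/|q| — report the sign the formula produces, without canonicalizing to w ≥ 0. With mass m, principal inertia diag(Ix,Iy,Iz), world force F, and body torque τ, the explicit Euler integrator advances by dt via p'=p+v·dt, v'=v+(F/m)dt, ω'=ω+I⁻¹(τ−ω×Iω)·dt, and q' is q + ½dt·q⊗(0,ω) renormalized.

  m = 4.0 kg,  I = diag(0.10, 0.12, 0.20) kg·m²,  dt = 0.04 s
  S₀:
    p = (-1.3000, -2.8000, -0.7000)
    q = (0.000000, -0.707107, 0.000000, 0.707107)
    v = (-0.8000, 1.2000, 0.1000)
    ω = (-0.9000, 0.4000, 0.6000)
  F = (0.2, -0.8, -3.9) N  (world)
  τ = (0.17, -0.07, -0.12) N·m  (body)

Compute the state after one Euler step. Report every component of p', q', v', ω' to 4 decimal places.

angular accel α = (1.5080, -1.0333, -0.5640)
new body rate ω' = (-0.8397, 0.3587, 0.5774)
2q̇ = q⊗(0,ω) = (-1.0606605, -0.2828428, -0.2121321, -0.2828428)
q + ½dt·q⊗(0,ω), renormalized = (-0.0212, -0.7126, -0.0042, 0.7013)
linear accel F/m = (0.0500, -0.2000, -0.9750)
p + v·dt = (-1.3320, -2.7520, -0.6960)
new velocity v' = (-0.7980, 1.1920, 0.0610)

p' = (-1.3320, -2.7520, -0.6960)
q' = (-0.0212, -0.7126, -0.0042, 0.7013)
v' = (-0.7980, 1.1920, 0.0610)
ω' = (-0.8397, 0.3587, 0.5774)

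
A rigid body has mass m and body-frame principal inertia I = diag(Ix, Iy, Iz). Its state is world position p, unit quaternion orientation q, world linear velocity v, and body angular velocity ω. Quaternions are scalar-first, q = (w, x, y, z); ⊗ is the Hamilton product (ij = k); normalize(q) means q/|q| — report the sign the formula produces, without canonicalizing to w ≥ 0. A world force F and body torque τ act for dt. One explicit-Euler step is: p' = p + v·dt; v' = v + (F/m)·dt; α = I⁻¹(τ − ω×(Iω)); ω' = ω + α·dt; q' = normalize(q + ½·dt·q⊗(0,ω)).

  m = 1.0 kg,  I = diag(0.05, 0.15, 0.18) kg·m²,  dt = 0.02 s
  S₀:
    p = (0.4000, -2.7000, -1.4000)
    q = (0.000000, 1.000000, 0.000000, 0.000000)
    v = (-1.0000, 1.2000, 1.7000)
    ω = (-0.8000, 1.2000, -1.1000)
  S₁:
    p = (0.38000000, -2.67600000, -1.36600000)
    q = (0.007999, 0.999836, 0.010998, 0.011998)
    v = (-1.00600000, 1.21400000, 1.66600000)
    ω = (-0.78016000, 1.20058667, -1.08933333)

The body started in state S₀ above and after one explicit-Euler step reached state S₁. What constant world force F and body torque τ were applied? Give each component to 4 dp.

F = (-0.3000, 0.7000, -1.7000)
τ = (0.0100, -0.1100, 0.0000)

ω₁ − ω₀ = (0.01984000, 0.00058667, 0.01066667)
precession coupling = (-0.0396, -0.1144, -0.0960)
I·α + gyro = (0.0100, -0.1100, 0.0000)
Δv = v₁−v₀ = (-0.00600000, 0.01400000, -0.03400000)
F = m·Δv/dt = (-0.3000, 0.7000, -1.7000)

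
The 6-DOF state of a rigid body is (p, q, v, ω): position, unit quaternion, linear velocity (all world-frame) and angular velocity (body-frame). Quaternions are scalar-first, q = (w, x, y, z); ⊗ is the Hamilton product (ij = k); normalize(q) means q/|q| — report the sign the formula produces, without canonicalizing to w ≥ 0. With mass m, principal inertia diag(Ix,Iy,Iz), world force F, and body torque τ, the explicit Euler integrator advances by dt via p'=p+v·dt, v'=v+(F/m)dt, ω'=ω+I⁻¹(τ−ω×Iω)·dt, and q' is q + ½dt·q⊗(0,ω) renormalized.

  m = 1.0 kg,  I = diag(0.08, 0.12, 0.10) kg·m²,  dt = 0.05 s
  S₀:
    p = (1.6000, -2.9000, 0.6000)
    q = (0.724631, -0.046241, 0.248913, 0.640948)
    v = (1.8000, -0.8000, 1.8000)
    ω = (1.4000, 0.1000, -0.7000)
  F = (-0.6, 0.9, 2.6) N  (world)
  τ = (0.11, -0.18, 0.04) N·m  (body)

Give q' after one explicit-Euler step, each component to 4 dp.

q' = (0.7363, -0.0268, 0.2721, 0.6190)

Hamilton product q⊗(0,ω) = (0.4885097, 0.7761495, 0.9374216, -0.8603440)
updated quaternion q' = (0.7363, -0.0268, 0.2721, 0.6190)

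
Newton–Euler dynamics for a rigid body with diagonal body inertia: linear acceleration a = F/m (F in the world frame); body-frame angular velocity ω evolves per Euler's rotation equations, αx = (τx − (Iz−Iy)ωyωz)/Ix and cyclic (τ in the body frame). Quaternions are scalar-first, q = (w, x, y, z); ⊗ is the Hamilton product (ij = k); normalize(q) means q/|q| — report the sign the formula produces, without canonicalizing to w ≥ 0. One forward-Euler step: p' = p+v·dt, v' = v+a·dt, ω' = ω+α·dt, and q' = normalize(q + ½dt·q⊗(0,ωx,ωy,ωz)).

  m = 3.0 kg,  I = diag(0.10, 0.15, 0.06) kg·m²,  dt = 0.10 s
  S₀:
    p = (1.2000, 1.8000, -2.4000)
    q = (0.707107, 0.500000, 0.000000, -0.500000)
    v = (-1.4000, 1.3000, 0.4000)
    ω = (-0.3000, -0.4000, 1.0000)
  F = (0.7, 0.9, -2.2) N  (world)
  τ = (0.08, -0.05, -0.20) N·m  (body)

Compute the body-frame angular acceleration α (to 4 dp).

gyro term ω×Iω = (0.0360, -0.0120, 0.0060)
α = I⁻¹(τ − ω×Iω) = (0.4400, -0.2533, -3.4333)

α = (0.4400, -0.2533, -3.4333)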